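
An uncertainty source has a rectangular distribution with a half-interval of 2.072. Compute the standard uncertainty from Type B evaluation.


u_B = half_width / sqrt(3)
u_B = 2.072 / 1.7320508
u_B = 1.1963

1.1963


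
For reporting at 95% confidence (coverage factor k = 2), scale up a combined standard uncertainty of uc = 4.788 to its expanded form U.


U = k * uc
U = 2 * 4.788
U = 9.5760

9.5760


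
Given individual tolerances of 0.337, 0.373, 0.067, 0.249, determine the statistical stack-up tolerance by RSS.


RSS = sqrt(0.337^2 + 0.373^2 + 0.067^2 + 0.249^2)
= sqrt(0.319188)
= 0.5650

0.5650


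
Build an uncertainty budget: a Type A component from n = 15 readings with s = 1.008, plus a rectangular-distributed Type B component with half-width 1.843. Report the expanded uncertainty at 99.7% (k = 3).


u_A = s / sqrt(n) = 1.008 / sqrt(15) = 0.26026448
u_B = half_width / sqrt(3) = 1.843 / sqrt(3) = 1.0640565
uc = sqrt(u_A^2 + u_B^2) = sqrt(0.26026448^2 + 1.0640565^2) = 1.095424
U = k * uc = 3 * 1.095424
U = 3.2863

3.2863


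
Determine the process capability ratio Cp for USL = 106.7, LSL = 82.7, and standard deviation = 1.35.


Cp = (USL - LSL) / (6 * sigma)
= (106.7 - 82.7) / (6 * 1.35)
= 24.0000 / 8.1000
= 2.9630

2.9630


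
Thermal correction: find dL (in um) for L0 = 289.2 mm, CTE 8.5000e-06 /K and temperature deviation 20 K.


dL = L * alpha * dT
= 289.2 * 8.5000e-06 * 20
= 0.0491640 mm
dL_um = 0.0491640 * 1000 = 49.1640 um

49.1640


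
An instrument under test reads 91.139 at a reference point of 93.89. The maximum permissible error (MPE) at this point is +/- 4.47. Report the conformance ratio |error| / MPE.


e = indication - reference = 91.139 - 93.89 = -2.7510
|e| = 2.7510
ratio = |e| / MPE = 2.7510 / 4.47
ratio = 0.6154

0.6154


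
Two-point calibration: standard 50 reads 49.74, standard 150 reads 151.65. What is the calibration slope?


slope = (y2 - y1) / (x2 - x1)
= (151.65 - 49.74) / (150 - 50)
= 101.9100 / 100
= 1.0191

1.0191


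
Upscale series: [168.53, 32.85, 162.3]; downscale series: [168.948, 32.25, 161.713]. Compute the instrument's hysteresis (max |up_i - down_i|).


|168.53 - 168.948| = 0.4180
|32.85 - 32.25| = 0.6000
|162.3 - 161.713| = 0.5870
hysteresis = max(diffs) = 0.6000

0.6000


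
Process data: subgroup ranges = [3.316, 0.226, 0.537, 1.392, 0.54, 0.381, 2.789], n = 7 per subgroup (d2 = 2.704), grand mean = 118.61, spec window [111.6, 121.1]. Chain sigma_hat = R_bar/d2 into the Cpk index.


R_bar = (3.316 + 0.226 + 0.537 + 1.392 + 0.54 + 0.381 + 2.789) / 7 = 1.3115714
sigma = R_bar / d2 = 1.3115714 / 2.704 = 0.48504859
Cp = (USL - LSL)/(6*sigma) = (121.1 - 111.6)/(6*0.48504859) = 3.2643
Cpu = (121.1 - 118.61)/(3*0.48504859) = 1.7112
Cpl = (118.61 - 111.6)/(3*0.48504859) = 4.8174
Cpk = min(Cpu, Cpl) = 1.7112

1.7112


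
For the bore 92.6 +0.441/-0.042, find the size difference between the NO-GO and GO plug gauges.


GO = nominal - lower_tol (smallest hole = maximum material condition)
GO = 92.6 - 0.042 = 92.558
NO-GO = nominal + upper_tol (largest hole = least material condition)
NO-GO = 92.6 + 0.441 = 93.041
spread = NO-GO - GO = 93.041 - 92.558 = 0.4830

0.4830


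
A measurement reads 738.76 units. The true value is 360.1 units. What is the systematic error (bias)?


Systematic error = measured - true
= 738.76 - 360.1
= 378.6600

378.6600


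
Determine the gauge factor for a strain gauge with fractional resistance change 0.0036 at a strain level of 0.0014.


GF = (dR/R) / epsilon
= 0.0036 / 0.0014
= 2.5714

2.5714


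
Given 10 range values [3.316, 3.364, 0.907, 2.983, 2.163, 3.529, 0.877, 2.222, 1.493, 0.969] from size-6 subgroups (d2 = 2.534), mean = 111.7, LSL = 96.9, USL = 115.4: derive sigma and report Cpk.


R_bar = (3.316 + 3.364 + 0.907 + 2.983 + 2.163 + 3.529 + 0.877 + 2.222 + 1.493 + 0.969) / 10 = 2.1823
sigma = R_bar / d2 = 2.1823 / 2.534 = 0.86120758
Cp = (USL - LSL)/(6*sigma) = (115.4 - 96.9)/(6*0.86120758) = 3.5802
Cpu = (115.4 - 111.7)/(3*0.86120758) = 1.4321
Cpl = (111.7 - 96.9)/(3*0.86120758) = 5.7284
Cpk = min(Cpu, Cpl) = 1.4321

1.4321


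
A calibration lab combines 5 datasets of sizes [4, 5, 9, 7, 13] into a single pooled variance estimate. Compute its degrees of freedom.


nu = sum_i (n_i - 1)
nu = ((4 - 1) + (5 - 1) + (9 - 1) + (7 - 1) + (13 - 1))
nu = 3 + 4 + 8 + 6 + 12
nu = 33

33


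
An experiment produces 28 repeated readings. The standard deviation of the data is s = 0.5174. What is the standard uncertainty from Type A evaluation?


u_A = s / sqrt(n)
u_A = 0.5174 / sqrt(28)
u_A = 0.5174 / 5.2915026
u_A = 0.0978

0.0978


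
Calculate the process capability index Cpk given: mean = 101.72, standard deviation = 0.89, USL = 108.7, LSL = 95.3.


Cpu = (USL - mean) / (3*sigma) = (108.7 - 101.72) / (3*0.89) = 2.6142
Cpl = (mean - LSL) / (3*sigma) = (101.72 - 95.3) / (3*0.89) = 2.4045
Cpk = min(Cpu, Cpl) = 2.4045

2.4045


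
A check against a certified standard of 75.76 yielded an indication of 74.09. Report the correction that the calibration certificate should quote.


Correction = standard - reading
= 75.76 - 74.09
= 1.6700

1.6700


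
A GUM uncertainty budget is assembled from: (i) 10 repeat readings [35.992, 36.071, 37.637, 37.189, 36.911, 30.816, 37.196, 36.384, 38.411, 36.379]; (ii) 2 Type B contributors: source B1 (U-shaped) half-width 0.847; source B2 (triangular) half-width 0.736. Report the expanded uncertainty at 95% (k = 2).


mean = (35.992 + 36.071 + 37.637 + 37.189 + 36.911 + 30.816 + 37.196 + 36.384 + 38.411 + 36.379) / 10 = 36.2986
s = sqrt(sum((x - mean)^2)/(n-1)) = 2.0668061
u_A = s / sqrt(n) = 2.0668061 / sqrt(10) = 0.65358148
u_B1 = 0.847 / sqrt(2) = 0.59891944
u_B2 = 0.736 / sqrt(6) = 0.30047074
uc = sqrt(0.65358148^2 + 0.59891944^2 + 0.30047074^2) = 0.936032
U = k * uc = 2 * 0.936032
U = 1.8721

1.8721


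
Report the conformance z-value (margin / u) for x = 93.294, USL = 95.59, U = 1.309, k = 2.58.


u = U / k = 1.309 / 2.58 = 0.50736434
margin = |USL - x| = |95.59 - 93.294| = 2.296
z = margin / u = 2.296 / 0.50736434
z = 4.5253

4.5253


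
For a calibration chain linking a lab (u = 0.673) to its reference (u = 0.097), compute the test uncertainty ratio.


TUR = u_lab / u_ref
= 0.673 / 0.097
= 6.9381

6.9381


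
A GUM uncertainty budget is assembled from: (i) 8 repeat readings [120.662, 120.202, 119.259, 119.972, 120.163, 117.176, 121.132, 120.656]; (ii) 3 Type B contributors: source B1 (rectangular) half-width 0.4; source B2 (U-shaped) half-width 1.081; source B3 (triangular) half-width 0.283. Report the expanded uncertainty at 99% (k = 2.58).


mean = (120.662 + 120.202 + 119.259 + 119.972 + 120.163 + 117.176 + 121.132 + 120.656) / 8 = 119.90275
s = sqrt(sum((x - mean)^2)/(n-1)) = 1.2344205
u_A = s / sqrt(n) = 1.2344205 / sqrt(8) = 0.43643355
u_B1 = 0.4 / sqrt(3) = 0.23094011
u_B2 = 1.081 / sqrt(2) = 0.76438243
u_B3 = 0.283 / sqrt(6) = 0.11553427
uc = sqrt(0.43643355^2 + 0.23094011^2 + 0.76438243^2 + 0.11553427^2) = 0.91729834
U = k * uc = 2.58 * 0.91729834
U = 2.3666

2.3666


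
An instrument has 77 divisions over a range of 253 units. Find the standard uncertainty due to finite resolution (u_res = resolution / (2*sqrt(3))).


resolution = range / divisions
resolution = 253 / 77 = 3.2857143
u_res = resolution / (2*sqrt(3))
u_res = 3.2857143 / 3.4641016
u_res = 0.9485

0.9485


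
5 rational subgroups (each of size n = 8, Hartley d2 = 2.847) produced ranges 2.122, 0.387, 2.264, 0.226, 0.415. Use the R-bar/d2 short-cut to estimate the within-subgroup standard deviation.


R_bar = (2.122 + 0.387 + 2.264 + 0.226 + 0.415) / 5
R_bar = 5.414 / 5 = 1.0828
sigma_hat = R_bar / d2 = 1.0828 / 2.847 = 0.3803

0.3803


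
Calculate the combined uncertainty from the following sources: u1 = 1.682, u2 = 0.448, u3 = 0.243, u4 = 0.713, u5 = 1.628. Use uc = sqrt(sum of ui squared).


uc = sqrt(1.682^2 + 0.448^2 + 0.243^2 + 0.713^2 + 1.628^2)
uc = sqrt(6.24763)
uc = 2.4995

2.4995


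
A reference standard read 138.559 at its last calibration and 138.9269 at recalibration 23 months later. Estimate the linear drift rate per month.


rate = (v2 - v1) / months
= (138.9269 - 138.559) / 23
= 0.3679 / 23
= 0.0160

0.0160


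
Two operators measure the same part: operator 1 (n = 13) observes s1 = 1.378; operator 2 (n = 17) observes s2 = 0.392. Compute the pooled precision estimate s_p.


s_p = sqrt(((n1-1)*s1^2 + (n2-1)*s2^2) / (n1+n2-2))
numerator = (13-1)*1.378^2 + (17-1)*0.392^2 = 22.786608 + 2.458624 = 25.245232
denominator = 13 + 17 - 2 = 28
s_p^2 = 25.245232 / 28 = 0.90161543
s_p = sqrt(0.90161543) = 0.9495

0.9495


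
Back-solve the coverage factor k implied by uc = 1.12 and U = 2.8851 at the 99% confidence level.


k = U / uc
k = 2.8851 / 1.12
k = 2.576

2.576


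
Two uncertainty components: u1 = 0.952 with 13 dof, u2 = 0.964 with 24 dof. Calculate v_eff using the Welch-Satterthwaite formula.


uc = sqrt(u1^2 + u2^2) = sqrt(0.952^2 + 0.964^2) = 1.3548432
v_eff = uc^4 / (u1^4/v1 + u2^4/v2)
= 1.3548432^4 / (0.952^4/13 + 0.964^4/24)
= 3.3694277 / 0.099166571
v_eff = 33.9775

33.9775


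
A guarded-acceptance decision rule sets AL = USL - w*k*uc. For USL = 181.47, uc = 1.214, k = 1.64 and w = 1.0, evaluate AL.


U = k * uc = 1.64 * 1.214 = 1.99096
guard band g = w * U = 1.0 * 1.99096 = 1.99096
AL = USL - g = 181.47 - 1.99096
AL = 179.4790

179.4790


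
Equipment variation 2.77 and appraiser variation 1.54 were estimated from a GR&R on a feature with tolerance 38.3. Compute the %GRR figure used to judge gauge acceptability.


GRR = sqrt(EV^2 + AV^2) = sqrt(2.77^2 + 1.54^2) = 3.1693059
%GRR = GRR / tol * 100 = 3.1693059 / 38.3 * 100
%GRR = 8.2750

8.2750


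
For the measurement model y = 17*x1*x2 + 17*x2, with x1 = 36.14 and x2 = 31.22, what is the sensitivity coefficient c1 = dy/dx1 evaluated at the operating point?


y = 17*x1*x2 + 17*x2
dy/dx1 = 17*x2
Evaluate at x2 = 31.22: c1 = 17 * 31.22
c1 = 530.7400

530.7400


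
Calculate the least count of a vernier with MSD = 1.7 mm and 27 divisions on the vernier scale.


LC = MSD / n_div
= 1.7 / 27
= 0.0630

0.0630


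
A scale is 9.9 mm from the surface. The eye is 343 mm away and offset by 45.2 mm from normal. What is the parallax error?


error = h * offset / d
= 9.9 * 45.2 / 343
= 1.3046

1.3046


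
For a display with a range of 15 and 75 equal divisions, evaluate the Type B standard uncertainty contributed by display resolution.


resolution = range / divisions
resolution = 15 / 75 = 0.2
u_res = resolution / (2*sqrt(3))
u_res = 0.2 / 3.4641016
u_res = 0.0577

0.0577


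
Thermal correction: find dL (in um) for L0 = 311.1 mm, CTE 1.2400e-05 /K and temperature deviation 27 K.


dL = L * alpha * dT
= 311.1 * 1.2400e-05 * 27
= 0.1041563 mm
dL_um = 0.1041563 * 1000 = 104.1563 um

104.1563


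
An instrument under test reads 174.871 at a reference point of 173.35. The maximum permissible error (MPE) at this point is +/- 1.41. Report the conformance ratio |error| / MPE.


e = indication - reference = 174.871 - 173.35 = 1.5210
|e| = 1.5210
ratio = |e| / MPE = 1.5210 / 1.41
ratio = 1.0787

1.0787


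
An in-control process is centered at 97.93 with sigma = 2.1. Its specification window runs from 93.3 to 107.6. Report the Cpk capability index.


Cpu = (USL - mean) / (3*sigma) = (107.6 - 97.93) / (3*2.1) = 1.5349
Cpl = (mean - LSL) / (3*sigma) = (97.93 - 93.3) / (3*2.1) = 0.7349
Cpk = min(Cpu, Cpl) = 0.7349

0.7349


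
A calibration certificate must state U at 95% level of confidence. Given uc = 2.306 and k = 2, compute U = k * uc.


U = k * uc
U = 2 * 2.306
U = 4.6120

4.6120


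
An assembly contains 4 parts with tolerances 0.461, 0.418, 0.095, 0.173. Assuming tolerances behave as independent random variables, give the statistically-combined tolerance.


RSS = sqrt(0.461^2 + 0.418^2 + 0.095^2 + 0.173^2)
= sqrt(0.426199)
= 0.6528

0.6528


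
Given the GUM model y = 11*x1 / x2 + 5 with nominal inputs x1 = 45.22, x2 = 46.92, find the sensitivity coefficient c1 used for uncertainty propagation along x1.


y = 11*x1 / x2 + 5
dy/dx1 = 11/x2
Evaluate at x2 = 46.92: c1 = 11 / 46.92
c1 = 0.2344

0.2344


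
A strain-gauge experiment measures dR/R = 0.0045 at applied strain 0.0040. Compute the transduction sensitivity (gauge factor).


GF = (dR/R) / epsilon
= 0.0045 / 0.0040
= 1.1250

1.1250


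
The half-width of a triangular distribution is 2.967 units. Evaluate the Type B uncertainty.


u_B = half_width / sqrt(6)
u_B = 2.967 / 2.4494897
u_B = 1.2113

1.2113


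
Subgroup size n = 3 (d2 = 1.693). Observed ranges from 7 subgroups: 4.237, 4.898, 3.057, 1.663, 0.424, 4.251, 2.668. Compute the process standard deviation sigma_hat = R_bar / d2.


R_bar = (4.237 + 4.898 + 3.057 + 1.663 + 0.424 + 4.251 + 2.668) / 7
R_bar = 21.198 / 7 = 3.0282857
sigma_hat = R_bar / d2 = 3.0282857 / 1.693 = 1.7887

1.7887


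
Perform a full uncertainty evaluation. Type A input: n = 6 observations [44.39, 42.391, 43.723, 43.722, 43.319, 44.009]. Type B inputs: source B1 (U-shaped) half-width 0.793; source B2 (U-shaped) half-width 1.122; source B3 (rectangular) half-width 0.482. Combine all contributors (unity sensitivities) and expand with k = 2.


mean = (44.39 + 42.391 + 43.723 + 43.722 + 43.319 + 44.009) / 6 = 43.59233333
s = sqrt(sum((x - mean)^2)/(n-1)) = 0.68726754
u_A = s / sqrt(n) = 0.68726754 / sqrt(6) = 0.2805758
u_B1 = 0.793 / sqrt(2) = 0.56073568
u_B2 = 1.122 / sqrt(2) = 0.79337381
u_B3 = 0.482 / sqrt(3) = 0.27828283
uc = sqrt(0.2805758^2 + 0.56073568^2 + 0.79337381^2 + 0.27828283^2) = 1.0488234
U = k * uc = 2 * 1.0488234
U = 2.0976

2.0976


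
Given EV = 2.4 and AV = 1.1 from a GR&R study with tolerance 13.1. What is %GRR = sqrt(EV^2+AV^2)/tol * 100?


GRR = sqrt(EV^2 + AV^2) = sqrt(2.4^2 + 1.1^2) = 2.6400758
%GRR = GRR / tol * 100 = 2.6400758 / 13.1 * 100
%GRR = 20.1533

20.1533


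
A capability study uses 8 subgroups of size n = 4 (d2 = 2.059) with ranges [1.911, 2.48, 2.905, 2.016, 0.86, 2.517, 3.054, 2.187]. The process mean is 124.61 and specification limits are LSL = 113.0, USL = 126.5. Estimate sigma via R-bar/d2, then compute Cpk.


R_bar = (1.911 + 2.48 + 2.905 + 2.016 + 0.86 + 2.517 + 3.054 + 2.187) / 8 = 2.24125
sigma = R_bar / d2 = 2.24125 / 2.059 = 1.0885138
Cp = (USL - LSL)/(6*sigma) = (126.5 - 113.0)/(6*1.0885138) = 2.0670
Cpu = (126.5 - 124.61)/(3*1.0885138) = 0.5788
Cpl = (124.61 - 113.0)/(3*1.0885138) = 3.5553
Cpk = min(Cpu, Cpl) = 0.5788

0.5788


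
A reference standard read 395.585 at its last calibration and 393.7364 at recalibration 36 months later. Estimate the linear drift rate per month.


rate = (v2 - v1) / months
= (393.7364 - 395.585) / 36
= -1.8486 / 36
= -0.0513

-0.0513


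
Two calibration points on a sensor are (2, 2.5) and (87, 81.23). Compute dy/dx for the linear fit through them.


slope = (y2 - y1) / (x2 - x1)
= (81.23 - 2.5) / (87 - 2)
= 78.7300 / 85
= 0.9262

0.9262


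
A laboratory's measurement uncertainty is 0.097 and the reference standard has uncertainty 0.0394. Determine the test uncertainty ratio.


TUR = u_lab / u_ref
= 0.097 / 0.0394
= 2.4619

2.4619


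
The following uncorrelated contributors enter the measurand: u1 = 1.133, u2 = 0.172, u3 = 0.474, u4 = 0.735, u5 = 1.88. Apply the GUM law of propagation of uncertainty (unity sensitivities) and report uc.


uc = sqrt(1.133^2 + 0.172^2 + 0.474^2 + 0.735^2 + 1.88^2)
uc = sqrt(5.612574)
uc = 2.3691

2.3691


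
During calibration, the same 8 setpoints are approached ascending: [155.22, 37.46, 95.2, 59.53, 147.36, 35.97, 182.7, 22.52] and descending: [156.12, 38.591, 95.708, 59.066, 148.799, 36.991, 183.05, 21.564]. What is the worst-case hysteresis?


|155.22 - 156.12| = 0.9000
|37.46 - 38.591| = 1.1310
|95.2 - 95.708| = 0.5080
|59.53 - 59.066| = 0.4640
|147.36 - 148.799| = 1.4390
|35.97 - 36.991| = 1.0210
|182.7 - 183.05| = 0.3500
|22.52 - 21.564| = 0.9560
hysteresis = max(diffs) = 1.4390

1.4390


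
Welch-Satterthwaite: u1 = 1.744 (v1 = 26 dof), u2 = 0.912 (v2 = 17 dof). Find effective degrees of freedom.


uc = sqrt(u1^2 + u2^2) = sqrt(1.744^2 + 0.912^2) = 1.968065
v_eff = uc^4 / (u1^4/v1 + u2^4/v2)
= 1.968065^4 / (1.744^4/26 + 0.912^4/17)
= 15.002297 / 0.39649944
v_eff = 37.8369

37.8369


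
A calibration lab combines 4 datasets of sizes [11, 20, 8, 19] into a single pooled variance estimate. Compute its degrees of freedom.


nu = sum_i (n_i - 1)
nu = ((11 - 1) + (20 - 1) + (8 - 1) + (19 - 1))
nu = 10 + 19 + 7 + 18
nu = 54

54


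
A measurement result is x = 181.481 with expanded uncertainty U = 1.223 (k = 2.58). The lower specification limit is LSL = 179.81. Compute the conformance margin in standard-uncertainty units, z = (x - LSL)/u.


u = U / k = 1.223 / 2.58 = 0.47403101
margin = |LSL - x| = |179.81 - 181.481| = 1.671
z = margin / u = 1.671 / 0.47403101
z = 3.5251

3.5251


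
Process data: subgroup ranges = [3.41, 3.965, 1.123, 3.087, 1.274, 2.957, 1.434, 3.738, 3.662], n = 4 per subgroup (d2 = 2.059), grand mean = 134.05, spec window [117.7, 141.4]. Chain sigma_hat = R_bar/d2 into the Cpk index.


R_bar = (3.41 + 3.965 + 1.123 + 3.087 + 1.274 + 2.957 + 1.434 + 3.738 + 3.662) / 9 = 2.7388889
sigma = R_bar / d2 = 2.7388889 / 2.059 = 1.3302034
Cp = (USL - LSL)/(6*sigma) = (141.4 - 117.7)/(6*1.3302034) = 2.9695
Cpu = (141.4 - 134.05)/(3*1.3302034) = 1.8418
Cpl = (134.05 - 117.7)/(3*1.3302034) = 4.0971
Cpk = min(Cpu, Cpl) = 1.8418

1.8418


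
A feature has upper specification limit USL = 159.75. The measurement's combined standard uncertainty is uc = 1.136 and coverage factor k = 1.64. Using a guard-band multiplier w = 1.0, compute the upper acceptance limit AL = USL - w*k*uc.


U = k * uc = 1.64 * 1.136 = 1.86304
guard band g = w * U = 1.0 * 1.86304 = 1.86304
AL = USL - g = 159.75 - 1.86304
AL = 157.8870

157.8870


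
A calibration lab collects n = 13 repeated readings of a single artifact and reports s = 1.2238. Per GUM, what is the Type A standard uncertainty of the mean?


u_A = s / sqrt(n)
u_A = 1.2238 / sqrt(13)
u_A = 1.2238 / 3.6055513
u_A = 0.3394

0.3394


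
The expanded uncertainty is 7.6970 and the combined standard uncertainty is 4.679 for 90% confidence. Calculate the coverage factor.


k = U / uc
k = 7.6970 / 4.679
k = 1.645

1.645


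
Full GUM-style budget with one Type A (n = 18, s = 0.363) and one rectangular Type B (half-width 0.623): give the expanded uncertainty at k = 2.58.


u_A = s / sqrt(n) = 0.363 / sqrt(18) = 0.085559921
u_B = half_width / sqrt(3) = 0.623 / sqrt(3) = 0.35968922
uc = sqrt(u_A^2 + u_B^2) = sqrt(0.085559921^2 + 0.35968922^2) = 0.36972535
U = k * uc = 2.58 * 0.36972535
U = 0.9539

0.9539


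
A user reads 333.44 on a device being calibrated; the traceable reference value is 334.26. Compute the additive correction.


Correction = standard - reading
= 334.26 - 333.44
= 0.8200

0.8200


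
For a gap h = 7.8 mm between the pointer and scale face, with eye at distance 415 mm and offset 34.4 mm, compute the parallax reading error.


error = h * offset / d
= 7.8 * 34.4 / 415
= 0.6466

0.6466


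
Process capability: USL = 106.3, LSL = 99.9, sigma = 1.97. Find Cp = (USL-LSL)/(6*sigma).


Cp = (USL - LSL) / (6 * sigma)
= (106.3 - 99.9) / (6 * 1.97)
= 6.4000 / 11.8200
= 0.5415

0.5415


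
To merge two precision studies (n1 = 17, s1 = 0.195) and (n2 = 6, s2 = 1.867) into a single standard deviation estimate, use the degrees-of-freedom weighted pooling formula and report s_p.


s_p = sqrt(((n1-1)*s1^2 + (n2-1)*s2^2) / (n1+n2-2))
numerator = (17-1)*0.195^2 + (6-1)*1.867^2 = 0.6084 + 17.428445 = 18.036845
denominator = 17 + 6 - 2 = 21
s_p^2 = 18.036845 / 21 = 0.85889738
s_p = sqrt(0.85889738) = 0.9268

0.9268


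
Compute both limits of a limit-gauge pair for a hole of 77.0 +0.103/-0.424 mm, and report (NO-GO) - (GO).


GO = nominal - lower_tol (smallest hole = maximum material condition)
GO = 77.0 - 0.424 = 76.576
NO-GO = nominal + upper_tol (largest hole = least material condition)
NO-GO = 77.0 + 0.103 = 77.103
spread = NO-GO - GO = 77.103 - 76.576 = 0.5270

0.5270


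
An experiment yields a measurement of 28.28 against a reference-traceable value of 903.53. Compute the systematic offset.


Systematic error = measured - true
= 28.28 - 903.53
= -875.2500

-875.2500


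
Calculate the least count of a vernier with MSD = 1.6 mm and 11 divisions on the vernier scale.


LC = MSD / n_div
= 1.6 / 11
= 0.1455

0.1455


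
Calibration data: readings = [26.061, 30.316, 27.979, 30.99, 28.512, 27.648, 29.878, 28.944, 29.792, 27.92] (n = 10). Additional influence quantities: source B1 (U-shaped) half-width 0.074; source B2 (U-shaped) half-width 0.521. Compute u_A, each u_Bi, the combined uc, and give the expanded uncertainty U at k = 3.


mean = (26.061 + 30.316 + 27.979 + 30.99 + 28.512 + 27.648 + 29.878 + 28.944 + 29.792 + 27.92) / 10 = 28.804
s = sqrt(sum((x - mean)^2)/(n-1)) = 1.4765459
u_A = s / sqrt(n) = 1.4765459 / sqrt(10) = 0.46692481
u_B1 = 0.074 / sqrt(2) = 0.052325902
u_B2 = 0.521 / sqrt(2) = 0.36840263
uc = sqrt(0.46692481^2 + 0.052325902^2 + 0.36840263^2) = 0.59705718
U = k * uc = 3 * 0.59705718
U = 1.7912

1.7912


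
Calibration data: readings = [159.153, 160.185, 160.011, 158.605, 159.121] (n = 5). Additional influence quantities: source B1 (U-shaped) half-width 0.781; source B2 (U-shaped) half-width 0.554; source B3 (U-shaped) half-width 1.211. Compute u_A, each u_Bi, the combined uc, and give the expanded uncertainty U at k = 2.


mean = (159.153 + 160.185 + 160.011 + 158.605 + 159.121) / 5 = 159.415
s = sqrt(sum((x - mean)^2)/(n-1)) = 0.66319228
u_A = s / sqrt(n) = 0.66319228 / sqrt(5) = 0.2965886
u_B1 = 0.781 / sqrt(2) = 0.5522504
u_B2 = 0.554 / sqrt(2) = 0.39173716
u_B3 = 1.211 / sqrt(2) = 0.85630631
uc = sqrt(0.2965886^2 + 0.5522504^2 + 0.39173716^2 + 0.85630631^2) = 1.1312223
U = k * uc = 2 * 1.1312223
U = 2.2624

2.2624


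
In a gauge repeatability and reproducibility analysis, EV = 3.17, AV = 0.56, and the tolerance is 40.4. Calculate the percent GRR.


GRR = sqrt(EV^2 + AV^2) = sqrt(3.17^2 + 0.56^2) = 3.2190837
%GRR = GRR / tol * 100 = 3.2190837 / 40.4 * 100
%GRR = 7.9680

7.9680


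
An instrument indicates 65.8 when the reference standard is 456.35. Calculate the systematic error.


Systematic error = measured - true
= 65.8 - 456.35
= -390.5500

-390.5500


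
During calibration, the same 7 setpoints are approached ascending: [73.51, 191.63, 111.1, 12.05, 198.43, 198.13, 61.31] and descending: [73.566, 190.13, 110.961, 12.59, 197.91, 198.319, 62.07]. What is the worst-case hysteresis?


|73.51 - 73.566| = 0.0560
|191.63 - 190.13| = 1.5000
|111.1 - 110.961| = 0.1390
|12.05 - 12.59| = 0.5400
|198.43 - 197.91| = 0.5200
|198.13 - 198.319| = 0.1890
|61.31 - 62.07| = 0.7600
hysteresis = max(diffs) = 1.5000

1.5000


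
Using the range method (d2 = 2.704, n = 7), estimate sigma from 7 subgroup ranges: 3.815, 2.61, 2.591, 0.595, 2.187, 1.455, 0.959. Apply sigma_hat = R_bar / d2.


R_bar = (3.815 + 2.61 + 2.591 + 0.595 + 2.187 + 1.455 + 0.959) / 7
R_bar = 14.212 / 7 = 2.0302857
sigma_hat = R_bar / d2 = 2.0302857 / 2.704 = 0.7508

0.7508


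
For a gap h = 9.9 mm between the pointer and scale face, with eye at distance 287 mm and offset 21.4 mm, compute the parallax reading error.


error = h * offset / d
= 9.9 * 21.4 / 287
= 0.7382

0.7382


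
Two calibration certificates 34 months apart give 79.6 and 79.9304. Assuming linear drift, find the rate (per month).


rate = (v2 - v1) / months
= (79.9304 - 79.6) / 34
= 0.3304 / 34
= 0.0097

0.0097


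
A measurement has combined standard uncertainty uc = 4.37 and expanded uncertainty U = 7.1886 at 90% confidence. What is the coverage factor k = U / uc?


k = U / uc
k = 7.1886 / 4.37
k = 1.645

1.645


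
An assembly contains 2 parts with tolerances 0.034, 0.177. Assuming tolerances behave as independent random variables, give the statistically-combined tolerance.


RSS = sqrt(0.034^2 + 0.177^2)
= sqrt(0.032485)
= 0.1802

0.1802


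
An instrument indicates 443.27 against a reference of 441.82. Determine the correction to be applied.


Correction = standard - reading
= 441.82 - 443.27
= -1.4500

-1.4500


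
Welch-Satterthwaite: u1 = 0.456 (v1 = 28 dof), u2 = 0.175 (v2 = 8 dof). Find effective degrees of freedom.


uc = sqrt(u1^2 + u2^2) = sqrt(0.456^2 + 0.175^2) = 0.48842707
v_eff = uc^4 / (u1^4/v1 + u2^4/v2)
= 0.48842707^4 / (0.456^4/28 + 0.175^4/8)
= 0.056911352 / 0.0016614285
v_eff = 34.2545

34.2545


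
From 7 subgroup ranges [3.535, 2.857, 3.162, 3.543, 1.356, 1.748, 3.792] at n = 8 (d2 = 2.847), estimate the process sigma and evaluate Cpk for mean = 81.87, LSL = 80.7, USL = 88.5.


R_bar = (3.535 + 2.857 + 3.162 + 3.543 + 1.356 + 1.748 + 3.792) / 7 = 2.8561429
sigma = R_bar / d2 = 2.8561429 / 2.847 = 1.0032114
Cp = (USL - LSL)/(6*sigma) = (88.5 - 80.7)/(6*1.0032114) = 1.2958
Cpu = (88.5 - 81.87)/(3*1.0032114) = 2.2029
Cpl = (81.87 - 80.7)/(3*1.0032114) = 0.3888
Cpk = min(Cpu, Cpl) = 0.3888

0.3888


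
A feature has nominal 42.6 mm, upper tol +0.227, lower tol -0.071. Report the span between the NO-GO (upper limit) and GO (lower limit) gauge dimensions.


GO = nominal - lower_tol (smallest hole = maximum material condition)
GO = 42.6 - 0.071 = 42.529
NO-GO = nominal + upper_tol (largest hole = least material condition)
NO-GO = 42.6 + 0.227 = 42.827
spread = NO-GO - GO = 42.827 - 42.529 = 0.2980

0.2980


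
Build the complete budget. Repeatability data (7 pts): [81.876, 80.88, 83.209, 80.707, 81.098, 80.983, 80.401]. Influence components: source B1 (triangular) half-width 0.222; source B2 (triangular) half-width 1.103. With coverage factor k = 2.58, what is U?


mean = (81.876 + 80.88 + 83.209 + 80.707 + 81.098 + 80.983 + 80.401) / 7 = 81.30771429
s = sqrt(sum((x - mean)^2)/(n-1)) = 0.95334354
u_A = s / sqrt(n) = 0.95334354 / sqrt(7) = 0.36032999
u_B1 = 0.222 / sqrt(6) = 0.09063112
u_B2 = 1.103 / sqrt(6) = 0.45029786
uc = sqrt(0.36032999^2 + 0.09063112^2 + 0.45029786^2) = 0.58379779
U = k * uc = 2.58 * 0.58379779
U = 1.5062

1.5062


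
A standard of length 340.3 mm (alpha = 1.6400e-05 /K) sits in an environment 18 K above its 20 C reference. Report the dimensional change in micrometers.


dL = L * alpha * dT
= 340.3 * 1.6400e-05 * 18
= 0.1004566 mm
dL_um = 0.1004566 * 1000 = 100.4566 um

100.4566


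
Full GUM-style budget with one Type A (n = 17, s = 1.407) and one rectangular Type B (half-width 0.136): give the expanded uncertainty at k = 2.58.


u_A = s / sqrt(n) = 1.407 / sqrt(17) = 0.34124762
u_B = half_width / sqrt(3) = 0.136 / sqrt(3) = 0.078519637
uc = sqrt(u_A^2 + u_B^2) = sqrt(0.34124762^2 + 0.078519637^2) = 0.35016463
U = k * uc = 2.58 * 0.35016463
U = 0.9034

0.9034


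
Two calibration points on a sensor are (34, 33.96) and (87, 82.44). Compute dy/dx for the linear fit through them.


slope = (y2 - y1) / (x2 - x1)
= (82.44 - 33.96) / (87 - 34)
= 48.4800 / 53
= 0.9147

0.9147


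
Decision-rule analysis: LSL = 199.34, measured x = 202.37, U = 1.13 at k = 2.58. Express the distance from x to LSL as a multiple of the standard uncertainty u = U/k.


u = U / k = 1.13 / 2.58 = 0.4379845
margin = |LSL - x| = |199.34 - 202.37| = 3.03
z = margin / u = 3.03 / 0.4379845
z = 6.9181

6.9181


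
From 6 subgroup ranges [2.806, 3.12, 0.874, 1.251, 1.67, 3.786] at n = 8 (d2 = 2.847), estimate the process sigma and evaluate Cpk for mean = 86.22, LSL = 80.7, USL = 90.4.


R_bar = (2.806 + 3.12 + 0.874 + 1.251 + 1.67 + 3.786) / 6 = 2.2511667
sigma = R_bar / d2 = 2.2511667 / 2.847 = 0.79071538
Cp = (USL - LSL)/(6*sigma) = (90.4 - 80.7)/(6*0.79071538) = 2.0446
Cpu = (90.4 - 86.22)/(3*0.79071538) = 1.7621
Cpl = (86.22 - 80.7)/(3*0.79071538) = 2.3270
Cpk = min(Cpu, Cpl) = 1.7621

1.7621


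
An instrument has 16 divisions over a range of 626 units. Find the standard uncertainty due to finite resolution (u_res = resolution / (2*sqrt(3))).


resolution = range / divisions
resolution = 626 / 16 = 39.125
u_res = resolution / (2*sqrt(3))
u_res = 39.125 / 3.4641016
u_res = 11.2944

11.2944


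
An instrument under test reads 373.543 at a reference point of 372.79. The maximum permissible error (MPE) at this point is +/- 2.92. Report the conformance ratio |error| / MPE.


e = indication - reference = 373.543 - 372.79 = 0.7530
|e| = 0.7530
ratio = |e| / MPE = 0.7530 / 2.92
ratio = 0.2579

0.2579


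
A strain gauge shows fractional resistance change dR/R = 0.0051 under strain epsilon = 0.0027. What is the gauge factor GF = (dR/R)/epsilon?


GF = (dR/R) / epsilon
= 0.0051 / 0.0027
= 1.8889

1.8889


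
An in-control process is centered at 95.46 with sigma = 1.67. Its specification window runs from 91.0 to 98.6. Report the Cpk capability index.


Cpu = (USL - mean) / (3*sigma) = (98.6 - 95.46) / (3*1.67) = 0.6267
Cpl = (mean - LSL) / (3*sigma) = (95.46 - 91.0) / (3*1.67) = 0.8902
Cpk = min(Cpu, Cpl) = 0.6267

0.6267


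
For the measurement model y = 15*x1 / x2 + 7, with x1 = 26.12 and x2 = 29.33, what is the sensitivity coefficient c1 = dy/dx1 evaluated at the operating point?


y = 15*x1 / x2 + 7
dy/dx1 = 15/x2
Evaluate at x2 = 29.33: c1 = 15 / 29.33
c1 = 0.5114

0.5114


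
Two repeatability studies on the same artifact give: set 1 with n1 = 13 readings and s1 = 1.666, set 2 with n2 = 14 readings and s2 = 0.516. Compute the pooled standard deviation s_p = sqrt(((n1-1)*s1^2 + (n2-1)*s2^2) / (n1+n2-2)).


s_p = sqrt(((n1-1)*s1^2 + (n2-1)*s2^2) / (n1+n2-2))
numerator = (13-1)*1.666^2 + (14-1)*0.516^2 = 33.306672 + 3.461328 = 36.768
denominator = 13 + 14 - 2 = 25
s_p^2 = 36.768 / 25 = 1.47072
s_p = sqrt(1.47072) = 1.2127

1.2127


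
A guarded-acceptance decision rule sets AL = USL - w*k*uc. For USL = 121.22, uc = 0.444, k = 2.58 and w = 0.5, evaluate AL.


U = k * uc = 2.58 * 0.444 = 1.14552
guard band g = w * U = 0.5 * 1.14552 = 0.57276
AL = USL - g = 121.22 - 0.57276
AL = 120.6472

120.6472


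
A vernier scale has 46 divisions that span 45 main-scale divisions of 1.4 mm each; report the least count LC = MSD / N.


LC = MSD / n_div
= 1.4 / 46
= 0.0304

0.0304


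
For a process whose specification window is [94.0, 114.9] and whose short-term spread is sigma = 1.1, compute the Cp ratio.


Cp = (USL - LSL) / (6 * sigma)
= (114.9 - 94.0) / (6 * 1.1)
= 20.9000 / 6.6000
= 3.1667

3.1667


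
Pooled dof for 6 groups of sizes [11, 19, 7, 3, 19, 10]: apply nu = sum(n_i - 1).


nu = sum_i (n_i - 1)
nu = ((11 - 1) + (19 - 1) + (7 - 1) + (3 - 1) + (19 - 1) + (10 - 1))
nu = 10 + 18 + 6 + 2 + 18 + 9
nu = 63

63


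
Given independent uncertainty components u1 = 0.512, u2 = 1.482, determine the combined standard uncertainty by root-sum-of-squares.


uc = sqrt(0.512^2 + 1.482^2)
uc = sqrt(2.458468)
uc = 1.5680

1.5680


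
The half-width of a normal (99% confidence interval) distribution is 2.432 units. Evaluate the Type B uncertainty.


u_B = half_width / 2.576
u_B = 2.432 / 2.576
u_B = 0.9441

0.9441


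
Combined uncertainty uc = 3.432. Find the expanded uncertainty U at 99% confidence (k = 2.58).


U = k * uc
U = 2.58 * 3.432
U = 8.8546

8.8546


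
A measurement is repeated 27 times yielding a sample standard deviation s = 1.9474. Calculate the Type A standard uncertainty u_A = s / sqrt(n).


u_A = s / sqrt(n)
u_A = 1.9474 / sqrt(27)
u_A = 1.9474 / 5.1961524
u_A = 0.3748

0.3748


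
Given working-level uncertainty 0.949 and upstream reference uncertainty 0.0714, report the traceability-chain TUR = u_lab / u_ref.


TUR = u_lab / u_ref
= 0.949 / 0.0714
= 13.2913

13.2913


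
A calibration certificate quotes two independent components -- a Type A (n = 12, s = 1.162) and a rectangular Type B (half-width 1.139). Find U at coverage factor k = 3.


u_A = s / sqrt(n) = 1.162 / sqrt(12) = 0.33544051
u_B = half_width / sqrt(3) = 1.139 / sqrt(3) = 0.65760196
uc = sqrt(u_A^2 + u_B^2) = sqrt(0.33544051^2 + 0.65760196^2) = 0.73821452
U = k * uc = 3 * 0.73821452
U = 2.2146

2.2146


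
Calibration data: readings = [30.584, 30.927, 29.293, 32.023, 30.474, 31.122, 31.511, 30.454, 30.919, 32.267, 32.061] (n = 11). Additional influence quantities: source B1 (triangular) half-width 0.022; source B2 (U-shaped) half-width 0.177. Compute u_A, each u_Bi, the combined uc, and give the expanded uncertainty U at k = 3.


mean = (30.584 + 30.927 + 29.293 + 32.023 + 30.474 + 31.122 + 31.511 + 30.454 + 30.919 + 32.267 + 32.061) / 11 = 31.05772727
s = sqrt(sum((x - mean)^2)/(n-1)) = 0.87695349
u_A = s / sqrt(n) = 0.87695349 / sqrt(11) = 0.26441143
u_B1 = 0.022 / sqrt(6) = 0.0089814624
u_B2 = 0.177 / sqrt(2) = 0.1251579
uc = sqrt(0.26441143^2 + 0.0089814624^2 + 0.1251579^2) = 0.29267486
U = k * uc = 3 * 0.29267486
U = 0.8780

0.8780


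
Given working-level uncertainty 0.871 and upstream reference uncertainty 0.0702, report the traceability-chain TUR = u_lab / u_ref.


TUR = u_lab / u_ref
= 0.871 / 0.0702
= 12.4074

12.4074


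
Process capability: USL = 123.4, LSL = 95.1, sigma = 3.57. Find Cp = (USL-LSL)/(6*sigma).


Cp = (USL - LSL) / (6 * sigma)
= (123.4 - 95.1) / (6 * 3.57)
= 28.3000 / 21.4200
= 1.3212

1.3212


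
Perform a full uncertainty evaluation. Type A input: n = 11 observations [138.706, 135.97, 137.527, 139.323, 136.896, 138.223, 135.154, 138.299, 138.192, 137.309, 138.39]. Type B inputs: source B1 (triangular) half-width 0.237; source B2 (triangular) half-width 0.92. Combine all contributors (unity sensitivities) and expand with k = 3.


mean = (138.706 + 135.97 + 137.527 + 139.323 + 136.896 + 138.223 + 135.154 + 138.299 + 138.192 + 137.309 + 138.39) / 11 = 137.6353636
s = sqrt(sum((x - mean)^2)/(n-1)) = 1.2351091
u_A = s / sqrt(n) = 1.2351091 / sqrt(11) = 0.37239941
u_B1 = 0.237 / sqrt(6) = 0.096754845
u_B2 = 0.92 / sqrt(6) = 0.37558843
uc = sqrt(0.37239941^2 + 0.096754845^2 + 0.37558843^2) = 0.53768903
U = k * uc = 3 * 0.53768903
U = 1.6131

1.6131


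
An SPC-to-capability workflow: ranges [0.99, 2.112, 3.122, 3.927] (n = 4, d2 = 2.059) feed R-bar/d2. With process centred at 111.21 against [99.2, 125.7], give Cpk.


R_bar = (0.99 + 2.112 + 3.122 + 3.927) / 4 = 2.53775
sigma = R_bar / d2 = 2.53775 / 2.059 = 1.2325158
Cp = (USL - LSL)/(6*sigma) = (125.7 - 99.2)/(6*1.2325158) = 3.5835
Cpu = (125.7 - 111.21)/(3*1.2325158) = 3.9188
Cpl = (111.21 - 99.2)/(3*1.2325158) = 3.2481
Cpk = min(Cpu, Cpl) = 3.2481

3.2481


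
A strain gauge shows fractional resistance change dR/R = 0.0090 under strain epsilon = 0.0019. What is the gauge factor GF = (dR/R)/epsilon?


GF = (dR/R) / epsilon
= 0.0090 / 0.0019
= 4.7368

4.7368


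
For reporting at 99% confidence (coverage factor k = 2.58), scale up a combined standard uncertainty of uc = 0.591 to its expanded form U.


U = k * uc
U = 2.58 * 0.591
U = 1.5248

1.5248


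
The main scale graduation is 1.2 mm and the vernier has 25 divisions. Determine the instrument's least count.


LC = MSD / n_div
= 1.2 / 25
= 0.0480

0.0480


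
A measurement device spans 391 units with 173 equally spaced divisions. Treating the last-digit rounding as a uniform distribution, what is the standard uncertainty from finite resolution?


resolution = range / divisions
resolution = 391 / 173 = 2.2601156
u_res = resolution / (2*sqrt(3))
u_res = 2.2601156 / 3.4641016
u_res = 0.6524

0.6524


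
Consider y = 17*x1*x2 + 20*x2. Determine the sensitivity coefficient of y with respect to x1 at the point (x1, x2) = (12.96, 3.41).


y = 17*x1*x2 + 20*x2
dy/dx1 = 17*x2
Evaluate at x2 = 3.41: c1 = 17 * 3.41
c1 = 57.9700

57.9700


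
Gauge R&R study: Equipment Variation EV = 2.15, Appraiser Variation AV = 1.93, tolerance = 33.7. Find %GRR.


GRR = sqrt(EV^2 + AV^2) = sqrt(2.15^2 + 1.93^2) = 2.8891867
%GRR = GRR / tol * 100 = 2.8891867 / 33.7 * 100
%GRR = 8.5733

8.5733


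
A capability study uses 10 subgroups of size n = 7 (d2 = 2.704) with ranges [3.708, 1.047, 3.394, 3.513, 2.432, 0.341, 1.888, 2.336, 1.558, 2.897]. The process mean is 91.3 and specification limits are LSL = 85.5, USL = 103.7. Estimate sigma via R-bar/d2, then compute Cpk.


R_bar = (3.708 + 1.047 + 3.394 + 3.513 + 2.432 + 0.341 + 1.888 + 2.336 + 1.558 + 2.897) / 10 = 2.3114
sigma = R_bar / d2 = 2.3114 / 2.704 = 0.85480769
Cp = (USL - LSL)/(6*sigma) = (103.7 - 85.5)/(6*0.85480769) = 3.5486
Cpu = (103.7 - 91.3)/(3*0.85480769) = 4.8354
Cpl = (91.3 - 85.5)/(3*0.85480769) = 2.2617
Cpk = min(Cpu, Cpl) = 2.2617

2.2617


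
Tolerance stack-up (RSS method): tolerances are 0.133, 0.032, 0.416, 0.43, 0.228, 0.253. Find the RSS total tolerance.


RSS = sqrt(0.133^2 + 0.032^2 + 0.416^2 + 0.43^2 + 0.228^2 + 0.253^2)
= sqrt(0.492662)
= 0.7019

0.7019


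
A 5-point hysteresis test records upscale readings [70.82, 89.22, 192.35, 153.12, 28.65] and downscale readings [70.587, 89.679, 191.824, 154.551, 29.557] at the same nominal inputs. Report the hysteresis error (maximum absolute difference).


|70.82 - 70.587| = 0.2330
|89.22 - 89.679| = 0.4590
|192.35 - 191.824| = 0.5260
|153.12 - 154.551| = 1.4310
|28.65 - 29.557| = 0.9070
hysteresis = max(diffs) = 1.4310

1.4310


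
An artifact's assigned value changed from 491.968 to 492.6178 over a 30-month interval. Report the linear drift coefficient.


rate = (v2 - v1) / months
= (492.6178 - 491.968) / 30
= 0.6498 / 30
= 0.0217

0.0217


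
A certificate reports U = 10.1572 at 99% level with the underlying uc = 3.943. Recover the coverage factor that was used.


k = U / uc
k = 10.1572 / 3.943
k = 2.576

2.576


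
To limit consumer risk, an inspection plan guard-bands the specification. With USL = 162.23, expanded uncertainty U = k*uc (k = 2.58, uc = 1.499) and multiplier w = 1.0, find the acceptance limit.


U = k * uc = 2.58 * 1.499 = 3.86742
guard band g = w * U = 1.0 * 3.86742 = 3.86742
AL = USL - g = 162.23 - 3.86742
AL = 158.3626

158.3626


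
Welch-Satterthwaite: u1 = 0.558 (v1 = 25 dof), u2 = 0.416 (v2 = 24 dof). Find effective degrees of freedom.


uc = sqrt(u1^2 + u2^2) = sqrt(0.558^2 + 0.416^2) = 0.69600287
v_eff = uc^4 / (u1^4/v1 + u2^4/v2)
= 0.69600287^4 / (0.558^4/25 + 0.416^4/24)
= 0.23466273 / 0.0051257508
v_eff = 45.7811

45.7811


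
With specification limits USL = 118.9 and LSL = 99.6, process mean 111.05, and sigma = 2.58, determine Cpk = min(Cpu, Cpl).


Cpu = (USL - mean) / (3*sigma) = (118.9 - 111.05) / (3*2.58) = 1.0142
Cpl = (mean - LSL) / (3*sigma) = (111.05 - 99.6) / (3*2.58) = 1.4793
Cpk = min(Cpu, Cpl) = 1.0142

1.0142


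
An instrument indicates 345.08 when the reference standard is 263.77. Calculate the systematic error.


Systematic error = measured - true
= 345.08 - 263.77
= 81.3100

81.3100


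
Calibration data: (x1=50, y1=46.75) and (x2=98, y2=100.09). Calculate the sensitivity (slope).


slope = (y2 - y1) / (x2 - x1)
= (100.09 - 46.75) / (98 - 50)
= 53.3400 / 48
= 1.1113

1.1113


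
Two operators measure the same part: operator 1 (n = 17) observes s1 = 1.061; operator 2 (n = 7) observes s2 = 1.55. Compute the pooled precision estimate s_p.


s_p = sqrt(((n1-1)*s1^2 + (n2-1)*s2^2) / (n1+n2-2))
numerator = (17-1)*1.061^2 + (7-1)*1.55^2 = 18.011536 + 14.415 = 32.426536
denominator = 17 + 7 - 2 = 22
s_p^2 = 32.426536 / 22 = 1.4739335
s_p = sqrt(1.4739335) = 1.2141

1.2141


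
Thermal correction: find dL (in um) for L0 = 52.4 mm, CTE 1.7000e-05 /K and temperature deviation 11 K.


dL = L * alpha * dT
= 52.4 * 1.7000e-05 * 11
= 0.0097988 mm
dL_um = 0.0097988 * 1000 = 9.7988 um

9.7988


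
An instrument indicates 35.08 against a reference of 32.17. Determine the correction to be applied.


Correction = standard - reading
= 32.17 - 35.08
= -2.9100

-2.9100


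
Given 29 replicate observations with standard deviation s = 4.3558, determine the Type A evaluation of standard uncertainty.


u_A = s / sqrt(n)
u_A = 4.3558 / sqrt(29)
u_A = 4.3558 / 5.3851648
u_A = 0.8089

0.8089
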